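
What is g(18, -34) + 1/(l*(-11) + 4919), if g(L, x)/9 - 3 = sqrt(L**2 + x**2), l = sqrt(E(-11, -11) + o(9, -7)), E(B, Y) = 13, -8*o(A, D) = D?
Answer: 5226133891/193559057 + 18*sqrt(370) + 22*sqrt(222)/193559057 ≈ 373.24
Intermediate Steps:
o(A, D) = -D/8
l = sqrt(222)/4 (l = sqrt(13 - 1/8*(-7)) = sqrt(13 + 7/8) = sqrt(111/8) = sqrt(222)/4 ≈ 3.7249)
g(L, x) = 27 + 9*sqrt(L**2 + x**2)
g(18, -34) + 1/(l*(-11) + 4919) = (27 + 9*sqrt(18**2 + (-34)**2)) + 1/((sqrt(222)/4)*(-11) + 4919) = (27 + 9*sqrt(324 + 1156)) + 1/(-11*sqrt(222)/4 + 4919) = (27 + 9*sqrt(1480)) + 1/(4919 - 11*sqrt(222)/4) = (27 + 9*(2*sqrt(370))) + 1/(4919 - 11*sqrt(222)/4) = (27 + 18*sqrt(370)) + 1/(4919 - 11*sqrt(222)/4) = 27 + 1/(4919 - 11*sqrt(222)/4) + 18*sqrt(370)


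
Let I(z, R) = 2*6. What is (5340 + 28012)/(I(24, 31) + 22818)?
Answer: 16676/11415 ≈ 1.4609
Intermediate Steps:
I(z, R) = 12
(5340 + 28012)/(I(24, 31) + 22818) = (5340 + 28012)/(12 + 22818) = 33352/22830 = 33352*(1/22830) = 16676/11415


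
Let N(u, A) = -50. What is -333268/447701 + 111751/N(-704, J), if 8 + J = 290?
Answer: -50047697851/22385050 ≈ -2235.8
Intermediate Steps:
J = 282 (J = -8 + 290 = 282)
-333268/447701 + 111751/N(-704, J) = -333268/447701 + 111751/(-50) = -333268*1/447701 + 111751*(-1/50) = -333268/447701 - 111751/50 = -50047697851/22385050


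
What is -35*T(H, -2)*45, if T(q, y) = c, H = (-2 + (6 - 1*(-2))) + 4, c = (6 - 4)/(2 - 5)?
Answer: 1050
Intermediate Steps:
c = -⅔ (c = 2/(-3) = 2*(-⅓) = -⅔ ≈ -0.66667)
H = 10 (H = (-2 + (6 + 2)) + 4 = (-2 + 8) + 4 = 6 + 4 = 10)
T(q, y) = -⅔
-35*T(H, -2)*45 = -35*(-⅔)*45 = (70/3)*45 = 1050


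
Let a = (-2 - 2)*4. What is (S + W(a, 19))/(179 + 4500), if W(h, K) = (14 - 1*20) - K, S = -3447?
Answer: -3472/4679 ≈ -0.74204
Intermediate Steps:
a = -16 (a = -4*4 = -16)
W(h, K) = -6 - K (W(h, K) = (14 - 20) - K = -6 - K)
(S + W(a, 19))/(179 + 4500) = (-3447 + (-6 - 1*19))/(179 + 4500) = (-3447 + (-6 - 19))/4679 = (-3447 - 25)*(1/4679) = -3472*1/4679 = -3472/4679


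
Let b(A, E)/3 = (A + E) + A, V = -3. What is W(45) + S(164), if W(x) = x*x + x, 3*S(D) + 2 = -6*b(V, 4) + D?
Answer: 2136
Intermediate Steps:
b(A, E) = 3*E + 6*A (b(A, E) = 3*((A + E) + A) = 3*(E + 2*A) = 3*E + 6*A)
S(D) = 34/3 + D/3 (S(D) = -⅔ + (-6*(3*4 + 6*(-3)) + D)/3 = -⅔ + (-6*(12 - 18) + D)/3 = -⅔ + (-6*(-6) + D)/3 = -⅔ + (36 + D)/3 = -⅔ + (12 + D/3) = 34/3 + D/3)
W(x) = x + x² (W(x) = x² + x = x + x²)
W(45) + S(164) = 45*(1 + 45) + (34/3 + (⅓)*164) = 45*46 + (34/3 + 164/3) = 2070 + 66 = 2136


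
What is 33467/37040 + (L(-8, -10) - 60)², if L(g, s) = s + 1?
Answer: 176380907/37040 ≈ 4761.9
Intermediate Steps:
L(g, s) = 1 + s
33467/37040 + (L(-8, -10) - 60)² = 33467/37040 + ((1 - 10) - 60)² = 33467*(1/37040) + (-9 - 60)² = 33467/37040 + (-69)² = 33467/37040 + 4761 = 176380907/37040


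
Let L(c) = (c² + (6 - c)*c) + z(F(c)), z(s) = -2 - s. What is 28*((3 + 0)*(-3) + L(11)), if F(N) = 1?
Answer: 1512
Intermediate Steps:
L(c) = -3 + c² + c*(6 - c) (L(c) = (c² + (6 - c)*c) + (-2 - 1*1) = (c² + c*(6 - c)) + (-2 - 1) = (c² + c*(6 - c)) - 3 = -3 + c² + c*(6 - c))
28*((3 + 0)*(-3) + L(11)) = 28*((3 + 0)*(-3) + (-3 + 6*11)) = 28*(3*(-3) + (-3 + 66)) = 28*(-9 + 63) = 28*54 = 1512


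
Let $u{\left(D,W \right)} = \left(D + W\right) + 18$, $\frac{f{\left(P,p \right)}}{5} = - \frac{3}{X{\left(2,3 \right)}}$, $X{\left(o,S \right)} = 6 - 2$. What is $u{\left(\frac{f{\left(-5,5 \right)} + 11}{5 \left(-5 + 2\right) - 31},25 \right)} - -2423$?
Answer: $\frac{453715}{184} \approx 2465.8$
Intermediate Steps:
$X{\left(o,S \right)} = 4$
$f{\left(P,p \right)} = - \frac{15}{4}$ ($f{\left(P,p \right)} = 5 \left(- \frac{3}{4}\right) = - \frac{15}{4}$)
$u{\left(D,W \right)} = 18 + D + W$
$u{\left(\frac{f{\left(-5,5 \right)} + 11}{5 \left(-5 + 2\right) - 31},25 \right)} - -2423 = \left(18 + \frac{- \frac{15}{4} + 11}{5 \left(-5 + 2\right) - 31} + 25\right) - -2423 = \left(18 + \frac{29}{4 \left(5 \left(-3\right) - 31\right)} + 25\right) + 2423 = \left(18 + \frac{29}{4 \left(-15 - 31\right)} + 25\right) + 2423 = \left(18 + \frac{29}{4 \left(-46\right)} + 25\right) + 2423 = \left(18 + \frac{29}{4} \left(- \frac{1}{46}\right) + 25\right) + 2423 = \left(18 - \frac{29}{184} + 25\right) + 2423 = \frac{7883}{184} + 2423 = \frac{453715}{184}$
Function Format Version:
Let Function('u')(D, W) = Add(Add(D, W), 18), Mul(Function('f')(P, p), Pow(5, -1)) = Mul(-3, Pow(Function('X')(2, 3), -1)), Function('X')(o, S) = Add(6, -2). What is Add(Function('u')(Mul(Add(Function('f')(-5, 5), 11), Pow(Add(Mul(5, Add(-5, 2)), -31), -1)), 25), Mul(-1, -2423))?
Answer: Rational(453715, 184) ≈ 2465.8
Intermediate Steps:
Function('X')(o, S) = 4
Function('f')(P, p) = Rational(-15, 4) (Function('f')(P, p) = Mul(5, Mul(-3, Pow(4, -1))) = Mul(5, Mul(-3, Rational(1, 4))) = Mul(5, Rational(-3, 4)) = Rational(-15, 4))
Function('u')(D, W) = Add(18, D, W)
Add(Function('u')(Mul(Add(Function('f')(-5, 5), 11), Pow(Add(Mul(5, Add(-5, 2)), -31), -1)), 25), Mul(-1, -2423)) = Add(Add(18, Mul(Add(Rational(-15, 4), 11), Pow(Add(Mul(5, Add(-5, 2)), -31), -1)), 25), Mul(-1, -2423)) = Add(Add(18, Mul(Rational(29, 4), Pow(Add(Mul(5, -3), -31), -1)), 25), 2423) = Add(Add(18, Mul(Rational(29, 4), Pow(Add(-15, -31), -1)), 25), 2423) = Add(Add(18, Mul(Rational(29, 4), Pow(-46, -1)), 25), 2423) = Add(Add(18, Mul(Rational(29, 4), Rational(-1, 46)), 25), 2423) = Add(Add(18, Rational(-29, 184), 25), 2423) = Add(Rational(7883, 184), 2423) = Rational(453715, 184)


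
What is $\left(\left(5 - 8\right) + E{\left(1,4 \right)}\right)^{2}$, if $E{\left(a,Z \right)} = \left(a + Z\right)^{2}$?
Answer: $484$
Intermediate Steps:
$E{\left(a,Z \right)} = \left(Z + a\right)^{2}$
$\left(\left(5 - 8\right) + E{\left(1,4 \right)}\right)^{2} = \left(\left(5 - 8\right) + \left(4 + 1\right)^{2}\right)^{2} = \left(\left(5 - 8\right) + 5^{2}\right)^{2} = \left(\left(5 - 8\right) + 25\right)^{2} = \left(-3 + 25\right)^{2} = 22^{2} = 484$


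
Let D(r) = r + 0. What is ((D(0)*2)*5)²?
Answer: 0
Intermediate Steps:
D(r) = r
((D(0)*2)*5)² = ((0*2)*5)² = (0*5)² = 0² = 0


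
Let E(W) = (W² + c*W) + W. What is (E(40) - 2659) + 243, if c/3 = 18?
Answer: 1384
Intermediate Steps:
c = 54 (c = 3*18 = 54)
E(W) = W² + 55*W (E(W) = (W² + 54*W) + W = W² + 55*W)
(E(40) - 2659) + 243 = (40*(55 + 40) - 2659) + 243 = (40*95 - 2659) + 243 = (3800 - 2659) + 243 = 1141 + 243 = 1384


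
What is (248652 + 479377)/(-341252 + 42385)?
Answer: -728029/298867 ≈ -2.4360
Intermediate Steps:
(248652 + 479377)/(-341252 + 42385) = 728029/(-298867) = 728029*(-1/298867) = -728029/298867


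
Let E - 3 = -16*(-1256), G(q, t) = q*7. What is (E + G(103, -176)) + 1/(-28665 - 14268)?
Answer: 893865059/42933 ≈ 20820.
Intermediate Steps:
G(q, t) = 7*q
E = 20099 (E = 3 - 16*(-1256) = 3 + 20096 = 20099)
(E + G(103, -176)) + 1/(-28665 - 14268) = (20099 + 7*103) + 1/(-28665 - 14268) = (20099 + 721) + 1/(-42933) = 20820 - 1/42933 = 893865059/42933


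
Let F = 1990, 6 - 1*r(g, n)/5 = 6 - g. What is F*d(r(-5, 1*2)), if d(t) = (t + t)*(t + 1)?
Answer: 2388000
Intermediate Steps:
r(g, n) = 5*g (r(g, n) = 30 - 5*(6 - g) = 30 + (-30 + 5*g) = 5*g)
d(t) = 2*t*(1 + t) (d(t) = (2*t)*(1 + t) = 2*t*(1 + t))
F*d(r(-5, 1*2)) = 1990*(2*(5*(-5))*(1 + 5*(-5))) = 1990*(2*(-25)*(1 - 25)) = 1990*(2*(-25)*(-24)) = 1990*1200 = 2388000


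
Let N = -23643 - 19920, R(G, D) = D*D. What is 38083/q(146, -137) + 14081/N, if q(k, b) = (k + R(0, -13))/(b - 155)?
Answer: -161478425461/4574115 ≈ -35303.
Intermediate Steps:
R(G, D) = D²
q(k, b) = (169 + k)/(-155 + b) (q(k, b) = (k + (-13)²)/(b - 155) = (k + 169)/(-155 + b) = (169 + k)/(-155 + b))
N = -43563
38083/q(146, -137) + 14081/N = 38083/(((169 + 146)/(-155 - 137))) + 14081/(-43563) = 38083/((315/(-292))) + 14081*(-1/43563) = 38083/((-1/292*315)) - 14081/43563 = 38083/(-315/292) - 14081/43563 = 38083*(-292/315) - 14081/43563 = -11120236/315 - 14081/43563 = -161478425461/4574115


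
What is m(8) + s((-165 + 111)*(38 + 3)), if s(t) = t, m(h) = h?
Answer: -2206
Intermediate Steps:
m(8) + s((-165 + 111)*(38 + 3)) = 8 + (-165 + 111)*(38 + 3) = 8 - 54*41 = 8 - 2214 = -2206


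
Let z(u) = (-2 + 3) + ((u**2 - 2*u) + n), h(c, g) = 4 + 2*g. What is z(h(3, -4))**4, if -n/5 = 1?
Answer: 160000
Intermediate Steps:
n = -5 (n = -5*1 = -5)
z(u) = -4 + u**2 - 2*u (z(u) = (-2 + 3) + ((u**2 - 2*u) - 5) = 1 + (-5 + u**2 - 2*u) = -4 + u**2 - 2*u)
z(h(3, -4))**4 = (-4 + (4 + 2*(-4))**2 - 2*(4 + 2*(-4)))**4 = (-4 + (4 - 8)**2 - 2*(4 - 8))**4 = (-4 + (-4)**2 - 2*(-4))**4 = (-4 + 16 + 8)**4 = 20**4 = 160000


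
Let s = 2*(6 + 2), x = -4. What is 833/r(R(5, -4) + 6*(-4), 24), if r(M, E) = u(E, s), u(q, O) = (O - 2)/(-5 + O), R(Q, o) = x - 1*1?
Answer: 1309/2 ≈ 654.50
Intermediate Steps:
R(Q, o) = -5 (R(Q, o) = -4 - 1*1 = -4 - 1 = -5)
s = 16 (s = 2*8 = 16)
u(q, O) = (-2 + O)/(-5 + O)
r(M, E) = 14/11 (r(M, E) = (-2 + 16)/(-5 + 16) = 14/11)
833/r(R(5, -4) + 6*(-4), 24) = 833/(14/11) = 833*(11/14) = 1309/2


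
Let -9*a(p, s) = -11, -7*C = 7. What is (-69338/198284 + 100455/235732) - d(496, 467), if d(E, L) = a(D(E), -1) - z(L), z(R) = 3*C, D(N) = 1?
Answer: -436007670877/105169238748 ≈ -4.1458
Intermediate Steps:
C = -1 (C = -⅐*7 = -1)
a(p, s) = 11/9 (a(p, s) = -⅑*(-11) = 11/9)
z(R) = -3 (z(R) = 3*(-1) = -3)
d(E, L) = 38/9 (d(E, L) = 11/9 - 1*(-3) = 11/9 + 3 = 38/9)
(-69338/198284 + 100455/235732) - d(496, 467) = (-69338/198284 + 100455/235732) - 1*38/9 = (-69338*1/198284 + 100455*(1/235732)) - 38/9 = (-34669/99142 + 100455/235732) - 38/9 = 893358451/11685470972 - 38/9 = -436007670877/105169238748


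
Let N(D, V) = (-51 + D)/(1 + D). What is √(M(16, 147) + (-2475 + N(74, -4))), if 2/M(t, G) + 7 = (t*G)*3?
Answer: 2*I*√6916699158789/105735 ≈ 49.746*I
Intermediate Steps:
N(D, V) = (-51 + D)/(1 + D)
M(t, G) = 2/(-7 + 3*G*t) (M(t, G) = 2/(-7 + (t*G)*3) = 2/(-7 + (G*t)*3) = 2/(-7 + 3*G*t))
√(M(16, 147) + (-2475 + N(74, -4))) = √(2/(-7 + 3*147*16) + (-2475 + (-51 + 74)/(1 + 74))) = √(2/(-7 + 7056) + (-2475 + 23/75)) = √(2/7049 + (-2475 + (1/75)*23)) = √(2*(1/7049) + (-2475 + 23/75)) = √(2/7049 - 185602/75) = √(-1308308348/528675) = 2*I*√6916699158789/105735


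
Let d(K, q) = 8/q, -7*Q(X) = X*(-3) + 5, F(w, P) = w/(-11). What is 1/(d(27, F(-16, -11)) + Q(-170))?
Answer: -14/953 ≈ -0.014690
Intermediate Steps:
F(w, P) = -w/11 (F(w, P) = w*(-1/11) = -w/11)
Q(X) = -5/7 + 3*X/7 (Q(X) = -(X*(-3) + 5)/7 = -(-3*X + 5)/7 = -(5 - 3*X)/7 = -5/7 + 3*X/7)
1/(d(27, F(-16, -11)) + Q(-170)) = 1/(8/((-1/11*(-16))) + (-5/7 + (3/7)*(-170))) = 1/(8/(16/11) + (-5/7 - 510/7)) = 1/(8*(11/16) - 515/7) = 1/(11/2 - 515/7) = 1/(-953/14) = -14/953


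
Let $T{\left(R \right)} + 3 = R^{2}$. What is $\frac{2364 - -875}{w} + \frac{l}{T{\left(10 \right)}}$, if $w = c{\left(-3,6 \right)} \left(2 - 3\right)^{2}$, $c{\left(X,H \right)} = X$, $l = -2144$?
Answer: $- \frac{320615}{291} \approx -1101.8$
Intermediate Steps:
$T{\left(R \right)} = -3 + R^{2}$
$w = -3$ ($w = - 3 \left(2 - 3\right)^{2} = - 3 \left(-1\right)^{2} = \left(-3\right) 1 = -3$)
$\frac{2364 - -875}{w} + \frac{l}{T{\left(10 \right)}} = \frac{2364 - -875}{-3} - \frac{2144}{-3 + 10^{2}} = \left(2364 + 875\right) \left(- \frac{1}{3}\right) - \frac{2144}{-3 + 100} = 3239 \left(- \frac{1}{3}\right) - \frac{2144}{97} = - \frac{3239}{3} - \frac{2144}{97} = - \frac{320615}{291}$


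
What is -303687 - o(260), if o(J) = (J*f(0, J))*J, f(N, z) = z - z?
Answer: -303687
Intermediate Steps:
f(N, z) = 0
o(J) = 0 (o(J) = (J*0)*J = 0*J = 0)
-303687 - o(260) = -303687 - 1*0 = -303687 + 0 = -303687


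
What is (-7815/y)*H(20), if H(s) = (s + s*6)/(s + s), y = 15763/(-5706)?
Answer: 156073365/15763 ≈ 9901.3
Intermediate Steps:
y = -15763/5706 (y = 15763*(-1/5706) = -15763/5706 ≈ -2.7625)
H(s) = 7/2 (H(s) = (s + 6*s)/((2*s)) = (7*s)*(1/(2*s)) = 7/2)
(-7815/y)*H(20) = -7815/(-15763/5706)*(7/2) = -7815*(-5706/15763)*(7/2) = (44592390/15763)*(7/2) = 156073365/15763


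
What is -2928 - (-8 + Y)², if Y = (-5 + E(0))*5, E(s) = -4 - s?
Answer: -5737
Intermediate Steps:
Y = -45 (Y = (-5 + (-4 - 1*0))*5 = (-5 + (-4 + 0))*5 = (-5 - 4)*5 = -9*5 = -45)
-2928 - (-8 + Y)² = -2928 - (-8 - 45)² = -2928 - 1*(-53)² = -2928 - 1*2809 = -2928 - 2809 = -5737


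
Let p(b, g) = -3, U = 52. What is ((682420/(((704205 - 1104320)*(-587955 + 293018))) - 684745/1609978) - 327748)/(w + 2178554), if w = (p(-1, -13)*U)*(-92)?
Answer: -12453879016641322102887/83326673479042265777468 ≈ -0.14946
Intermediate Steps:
w = 14352 (w = -3*52*(-92) = -156*(-92) = 14352)
((682420/(((704205 - 1104320)*(-587955 + 293018))) - 684745/1609978) - 327748)/(w + 2178554) = ((682420/(((704205 - 1104320)*(-587955 + 293018))) - 684745/1609978) - 327748)/(14352 + 2178554) = ((682420/((-400115*(-294937))) - 684745*1/1609978) - 327748)/2192906 = ((682420/118008717755 - 684745/1609978) - 327748)*(1/2192906) = ((682420*(1/118008717755) - 684745/1609978) - 327748)*(1/2192906) = ((136484/23601743551 - 684745/1609978) - 327748)*(1/2192906) = (-16160956151592143/37998287878751878 - 327748)*(1/2192906) = -12453879016641322102887/37998287878751878*1/2192906 = -12453879016641322102887/83326673479042265777468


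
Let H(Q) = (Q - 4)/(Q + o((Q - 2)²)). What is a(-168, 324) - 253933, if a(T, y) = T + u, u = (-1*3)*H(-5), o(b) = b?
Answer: -11180417/44 ≈ -2.5410e+5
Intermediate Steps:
H(Q) = (-4 + Q)/(Q + (-2 + Q)²) (H(Q) = (Q - 4)/(Q + (Q - 2)²) = (-4 + Q)/(Q + (-2 + Q)²))
u = 27/44 (u = (-1*3)*((-4 - 5)/(-5 + (-2 - 5)²)) = -3*(-9)/(-5 + (-7)²) = -3*(-9)/(-5 + 49) = -3*(-9)/44 = -3*(-9/44) = 27/44 ≈ 0.61364)
a(T, y) = 27/44 + T (a(T, y) = T + 27/44 = 27/44 + T)
a(-168, 324) - 253933 = (27/44 - 168) - 253933 = -7365/44 - 253933 = -11180417/44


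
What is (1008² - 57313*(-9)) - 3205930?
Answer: -1674049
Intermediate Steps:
(1008² - 57313*(-9)) - 3205930 = (1016064 + 515817) - 3205930 = 1531881 - 3205930 = -1674049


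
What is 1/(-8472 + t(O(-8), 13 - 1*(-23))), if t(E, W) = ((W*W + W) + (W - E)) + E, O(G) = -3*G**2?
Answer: -1/7104 ≈ -0.00014077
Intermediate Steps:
t(E, W) = W**2 + 2*W (t(E, W) = ((W**2 + W) + (W - E)) + E = ((W + W**2) + (W - E)) + E = (W**2 - E + 2*W) + E = W**2 + 2*W)
1/(-8472 + t(O(-8), 13 - 1*(-23))) = 1/(-8472 + (13 - 1*(-23))*(2 + (13 - 1*(-23)))) = 1/(-8472 + (13 + 23)*(2 + (13 + 23))) = 1/(-8472 + 36*(2 + 36)) = 1/(-8472 + 36*38) = 1/(-8472 + 1368) = 1/(-7104) = -1/7104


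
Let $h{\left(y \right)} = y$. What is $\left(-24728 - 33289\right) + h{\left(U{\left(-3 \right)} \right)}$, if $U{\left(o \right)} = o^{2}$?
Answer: $-58008$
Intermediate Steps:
$\left(-24728 - 33289\right) + h{\left(U{\left(-3 \right)} \right)} = \left(-24728 - 33289\right) + \left(-3\right)^{2} = -58017 + 9 = -58008$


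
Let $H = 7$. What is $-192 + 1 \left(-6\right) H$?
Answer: $-234$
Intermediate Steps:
$-192 + 1 \left(-6\right) H = -192 + 1 \left(-6\right) 7 = -192 - 42 = -234$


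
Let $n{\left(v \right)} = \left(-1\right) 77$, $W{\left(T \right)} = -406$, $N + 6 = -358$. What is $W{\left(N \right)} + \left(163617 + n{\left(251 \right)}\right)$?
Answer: $163134$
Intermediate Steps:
$N = -364$ ($N = -6 - 358 = -364$)
$n{\left(v \right)} = -77$
$W{\left(N \right)} + \left(163617 + n{\left(251 \right)}\right) = -406 + \left(163617 - 77\right) = -406 + 163540 = 163134$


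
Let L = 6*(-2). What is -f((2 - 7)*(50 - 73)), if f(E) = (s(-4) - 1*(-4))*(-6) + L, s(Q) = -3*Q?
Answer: 108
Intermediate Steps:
L = -12
f(E) = -108 (f(E) = (-3*(-4) - 1*(-4))*(-6) - 12 = (12 + 4)*(-6) - 12 = 16*(-6) - 12 = -96 - 12 = -108)
-f((2 - 7)*(50 - 73)) = -1*(-108) = 108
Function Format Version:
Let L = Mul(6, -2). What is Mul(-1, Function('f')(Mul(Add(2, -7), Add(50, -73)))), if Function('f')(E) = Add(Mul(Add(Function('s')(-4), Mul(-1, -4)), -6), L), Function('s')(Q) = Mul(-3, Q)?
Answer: 108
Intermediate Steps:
L = -12
Function('f')(E) = -108 (Function('f')(E) = Add(Mul(Add(Mul(-3, -4), Mul(-1, -4)), -6), -12) = Add(Mul(Add(12, 4), -6), -12) = Add(Mul(16, -6), -12) = Add(-96, -12) = -108)
Mul(-1, Function('f')(Mul(Add(2, -7), Add(50, -73)))) = Mul(-1, -108) = 108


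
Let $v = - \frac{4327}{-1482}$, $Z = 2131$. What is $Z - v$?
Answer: $\frac{3153815}{1482} \approx 2128.1$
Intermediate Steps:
$v = \frac{4327}{1482}$ ($v = - \frac{4327 \left(-1\right)}{1482} = \left(-1\right) \left(- \frac{4327}{1482}\right) = \frac{4327}{1482} \approx 2.9197$)
$Z - v = 2131 - \frac{4327}{1482} = \frac{3153815}{1482}$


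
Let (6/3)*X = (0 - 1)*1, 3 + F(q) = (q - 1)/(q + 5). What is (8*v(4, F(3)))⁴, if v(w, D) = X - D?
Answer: 104976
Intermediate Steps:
F(q) = -3 + (-1 + q)/(5 + q) (F(q) = -3 + (q - 1)/(q + 5) = -3 + (-1 + q)/(5 + q))
X = -½ (X = ((0 - 1)*1)/2 = (-1*1)/2 = (½)*(-1) = -½ ≈ -0.50000)
v(w, D) = -½ - D
(8*v(4, F(3)))⁴ = (8*(-½ - 2*(-8 - 1*3)/(5 + 3)))⁴ = (8*(-½ - 2*(-8 - 3)/8))⁴ = (8*(-½ - 2*(-11)/8))⁴ = (8*(-½ - 1*(-11/4)))⁴ = (8*(-½ + 11/4))⁴ = (8*(9/4))⁴ = 18⁴ = 104976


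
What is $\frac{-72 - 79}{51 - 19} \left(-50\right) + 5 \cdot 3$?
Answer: $\frac{4015}{16} \approx 250.94$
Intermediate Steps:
$\frac{-72 - 79}{51 - 19} \left(-50\right) + 5 \cdot 3 = - \frac{151}{32} \left(-50\right) + 15 = \left(-151\right) \frac{1}{32} \left(-50\right) + 15 = \left(- \frac{151}{32}\right) \left(-50\right) + 15 = \frac{3775}{16} + 15 = \frac{4015}{16}$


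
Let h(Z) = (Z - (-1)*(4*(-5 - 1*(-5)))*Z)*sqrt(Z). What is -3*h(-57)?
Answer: 171*I*sqrt(57) ≈ 1291.0*I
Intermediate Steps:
h(Z) = Z**(3/2) (h(Z) = (Z - (-1)*(4*(-5 + 5))*Z)*sqrt(Z) = (Z - (-1)*(4*0)*Z)*sqrt(Z) = (Z - (-1)*0*Z)*sqrt(Z) = (Z - (-1)*0)*sqrt(Z) = (Z - 1*0)*sqrt(Z) = (Z + 0)*sqrt(Z) = Z*sqrt(Z) = Z**(3/2))
-3*h(-57) = -(-171)*I*sqrt(57) = 171*I*sqrt(57)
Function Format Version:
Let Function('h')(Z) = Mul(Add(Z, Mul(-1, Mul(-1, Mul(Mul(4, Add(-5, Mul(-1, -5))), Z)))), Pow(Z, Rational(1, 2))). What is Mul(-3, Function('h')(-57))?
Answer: Mul(171, I, Pow(57, Rational(1, 2))) ≈ Mul(1291.0, I)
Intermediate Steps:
Function('h')(Z) = Pow(Z, Rational(3, 2)) (Function('h')(Z) = Mul(Add(Z, Mul(-1, Mul(-1, Mul(Mul(4, Add(-5, 5)), Z)))), Pow(Z, Rational(1, 2))) = Mul(Add(Z, Mul(-1, Mul(-1, Mul(Mul(4, 0), Z)))), Pow(Z, Rational(1, 2))) = Mul(Add(Z, Mul(-1, Mul(-1, Mul(0, Z)))), Pow(Z, Rational(1, 2))) = Mul(Add(Z, Mul(-1, Mul(-1, 0))), Pow(Z, Rational(1, 2))) = Mul(Add(Z, Mul(-1, 0)), Pow(Z, Rational(1, 2))) = Mul(Add(Z, 0), Pow(Z, Rational(1, 2))) = Mul(Z, Pow(Z, Rational(1, 2))) = Pow(Z, Rational(3, 2)))
Mul(-3, Function('h')(-57)) = Mul(-3, Pow(-57, Rational(3, 2))) = Mul(-3, Mul(-57, I, Pow(57, Rational(1, 2)))) = Mul(171, I, Pow(57, Rational(1, 2)))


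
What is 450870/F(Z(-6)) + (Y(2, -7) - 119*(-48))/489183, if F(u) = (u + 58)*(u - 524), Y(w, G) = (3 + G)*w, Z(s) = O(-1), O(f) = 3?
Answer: -220376660386/15546724923 ≈ -14.175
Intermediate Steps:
Z(s) = 3
Y(w, G) = w*(3 + G)
F(u) = (-524 + u)*(58 + u) (F(u) = (58 + u)*(-524 + u) = (-524 + u)*(58 + u))
450870/F(Z(-6)) + (Y(2, -7) - 119*(-48))/489183 = 450870/(-30392 + 3**2 - 466*3) + (2*(3 - 7) - 119*(-48))/489183 = 450870/(-30392 + 9 - 1398) + (2*(-4) + 5712)*(1/489183) = 450870/(-31781) + (-8 + 5712)*(1/489183) = 450870*(-1/31781) + 5704*(1/489183) = -450870/31781 + 5704/489183 = -220376660386/15546724923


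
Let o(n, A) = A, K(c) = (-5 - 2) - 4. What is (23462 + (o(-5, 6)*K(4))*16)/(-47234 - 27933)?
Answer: -22406/75167 ≈ -0.29808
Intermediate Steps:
K(c) = -11 (K(c) = -7 - 4 = -11)
(23462 + (o(-5, 6)*K(4))*16)/(-47234 - 27933) = (23462 + (6*(-11))*16)/(-47234 - 27933) = (23462 - 66*16)/(-75167) = (23462 - 1056)*(-1/75167) = 22406*(-1/75167) = -22406/75167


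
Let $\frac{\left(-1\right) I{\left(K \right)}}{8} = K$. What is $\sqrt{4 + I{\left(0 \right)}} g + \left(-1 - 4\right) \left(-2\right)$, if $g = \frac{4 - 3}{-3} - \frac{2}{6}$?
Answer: $\frac{26}{3} \approx 8.6667$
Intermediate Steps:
$I{\left(K \right)} = - 8 K$
$g = - \frac{2}{3}$ ($g = \left(4 - 3\right) \left(- \frac{1}{3}\right) - \frac{1}{3} = 1 \left(- \frac{1}{3}\right) - \frac{1}{3} = - \frac{1}{3} - \frac{1}{3} = - \frac{2}{3} \approx -0.66667$)
$\sqrt{4 + I{\left(0 \right)}} g + \left(-1 - 4\right) \left(-2\right) = \sqrt{4 - 0} \left(- \frac{2}{3}\right) + \left(-1 - 4\right) \left(-2\right) = \sqrt{4 + 0} \left(- \frac{2}{3}\right) - -10 = \sqrt{4} \left(- \frac{2}{3}\right) + 10 = 2 \left(- \frac{2}{3}\right) + 10 = - \frac{4}{3} + 10 = \frac{26}{3}$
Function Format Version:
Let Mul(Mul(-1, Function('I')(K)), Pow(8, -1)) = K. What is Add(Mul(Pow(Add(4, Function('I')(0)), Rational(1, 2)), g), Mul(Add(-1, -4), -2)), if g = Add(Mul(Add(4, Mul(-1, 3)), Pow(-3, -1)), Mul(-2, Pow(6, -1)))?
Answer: Rational(26, 3) ≈ 8.6667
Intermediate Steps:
Function('I')(K) = Mul(-8, K)
g = Rational(-2, 3) (g = Add(Mul(Add(4, -3), Rational(-1, 3)), Mul(-2, Rational(1, 6))) = Add(Mul(1, Rational(-1, 3)), Rational(-1, 3)) = Add(Rational(-1, 3), Rational(-1, 3)) = Rational(-2, 3) ≈ -0.66667)
Add(Mul(Pow(Add(4, Function('I')(0)), Rational(1, 2)), g), Mul(Add(-1, -4), -2)) = Add(Mul(Pow(Add(4, Mul(-8, 0)), Rational(1, 2)), Rational(-2, 3)), Mul(Add(-1, -4), -2)) = Add(Mul(Pow(Add(4, 0), Rational(1, 2)), Rational(-2, 3)), Mul(-5, -2)) = Add(Mul(Pow(4, Rational(1, 2)), Rational(-2, 3)), 10) = Add(Mul(2, Rational(-2, 3)), 10) = Add(Rational(-4, 3), 10) = Rational(26, 3)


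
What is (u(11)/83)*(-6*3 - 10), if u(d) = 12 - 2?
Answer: -280/83 ≈ -3.3735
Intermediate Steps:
u(d) = 10
(u(11)/83)*(-6*3 - 10) = (10/83)*(-6*3 - 10) = (10*(1/83))*(-18 - 10) = (10/83)*(-28) = -280/83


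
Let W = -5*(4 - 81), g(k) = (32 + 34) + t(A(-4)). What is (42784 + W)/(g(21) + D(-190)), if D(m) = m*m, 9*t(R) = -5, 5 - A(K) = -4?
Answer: 388521/325489 ≈ 1.1937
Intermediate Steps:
A(K) = 9 (A(K) = 5 - 1*(-4) = 5 + 4 = 9)
t(R) = -5/9 (t(R) = (⅑)*(-5) = -5/9)
D(m) = m²
g(k) = 589/9 (g(k) = (32 + 34) - 5/9 = 66 - 5/9 = 589/9)
W = 385 (W = -5*(-77) = 385)
(42784 + W)/(g(21) + D(-190)) = (42784 + 385)/(589/9 + (-190)²) = 43169/(589/9 + 36100) = 43169/(325489/9) = 43169*(9/325489) = 388521/325489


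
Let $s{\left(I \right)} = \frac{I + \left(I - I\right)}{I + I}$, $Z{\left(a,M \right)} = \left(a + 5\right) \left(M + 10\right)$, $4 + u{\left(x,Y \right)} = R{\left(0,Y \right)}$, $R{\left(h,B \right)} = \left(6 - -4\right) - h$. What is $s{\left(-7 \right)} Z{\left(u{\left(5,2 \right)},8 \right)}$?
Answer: $99$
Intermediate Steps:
$R{\left(h,B \right)} = 10 - h$ ($R{\left(h,B \right)} = \left(6 + 4\right) - h = 10 - h$)
$u{\left(x,Y \right)} = 6$ ($u{\left(x,Y \right)} = -4 + \left(10 - 0\right) = -4 + \left(10 + 0\right) = -4 + 10 = 6$)
$Z{\left(a,M \right)} = \left(5 + a\right) \left(10 + M\right)$
$s{\left(I \right)} = \frac{1}{2}$ ($s{\left(I \right)} = \frac{I + 0}{2 I} = I \frac{1}{2 I} = \frac{1}{2}$)
$s{\left(-7 \right)} Z{\left(u{\left(5,2 \right)},8 \right)} = \frac{50 + 5 \cdot 8 + 10 \cdot 6 + 8 \cdot 6}{2} = \frac{50 + 40 + 60 + 48}{2} = \frac{1}{2} \cdot 198 = 99$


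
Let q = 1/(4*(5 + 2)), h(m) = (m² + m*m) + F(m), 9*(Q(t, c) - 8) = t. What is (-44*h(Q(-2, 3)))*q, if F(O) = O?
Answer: -16390/81 ≈ -202.35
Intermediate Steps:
Q(t, c) = 8 + t/9
h(m) = m + 2*m² (h(m) = (m² + m*m) + m = (m² + m²) + m = 2*m² + m = m + 2*m²)
q = 1/28 (q = 1/(4*7) = 1/28 ≈ 0.035714)
(-44*h(Q(-2, 3)))*q = -44*(8 + (⅑)*(-2))*(1 + 2*(8 + (⅑)*(-2)))*(1/28) = -44*(8 - 2/9)*(1 + 2*(8 - 2/9))*(1/28) = -3080*(1 + 2*(70/9))/9*(1/28) = -3080*(1 + 140/9)/9*(1/28) = -3080*149/(9*9)*(1/28) = -44*10430/81*(1/28) = -458920/81*1/28 = -16390/81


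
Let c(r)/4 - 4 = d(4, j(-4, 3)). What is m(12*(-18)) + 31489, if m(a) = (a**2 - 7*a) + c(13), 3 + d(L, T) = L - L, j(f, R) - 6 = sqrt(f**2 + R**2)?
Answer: 79661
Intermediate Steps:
j(f, R) = 6 + sqrt(R**2 + f**2) (j(f, R) = 6 + sqrt(f**2 + R**2) = 6 + sqrt(R**2 + f**2))
d(L, T) = -3 (d(L, T) = -3 + (L - L) = -3 + 0 = -3)
c(r) = 4 (c(r) = 16 + 4*(-3) = 16 - 12 = 4)
m(a) = 4 + a**2 - 7*a (m(a) = (a**2 - 7*a) + 4 = 4 + a**2 - 7*a)
m(12*(-18)) + 31489 = (4 + (12*(-18))**2 - 84*(-18)) + 31489 = (4 + (-216)**2 - 7*(-216)) + 31489 = (4 + 46656 + 1512) + 31489 = 48172 + 31489 = 79661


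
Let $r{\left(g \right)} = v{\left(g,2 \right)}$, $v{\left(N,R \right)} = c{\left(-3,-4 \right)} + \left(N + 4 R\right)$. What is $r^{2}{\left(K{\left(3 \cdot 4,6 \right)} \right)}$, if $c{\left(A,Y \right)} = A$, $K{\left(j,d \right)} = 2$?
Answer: $49$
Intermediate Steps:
$v{\left(N,R \right)} = -3 + N + 4 R$ ($v{\left(N,R \right)} = -3 + \left(N + 4 R\right) = -3 + N + 4 R$)
$r{\left(g \right)} = 5 + g$ ($r{\left(g \right)} = -3 + g + 4 \cdot 2 = -3 + g + 8 = 5 + g$)
$r^{2}{\left(K{\left(3 \cdot 4,6 \right)} \right)} = \left(5 + 2\right)^{2} = 7^{2} = 49$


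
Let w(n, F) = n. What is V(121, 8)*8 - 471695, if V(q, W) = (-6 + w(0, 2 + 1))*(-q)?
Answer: -465887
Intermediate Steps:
V(q, W) = 6*q (V(q, W) = (-6 + 0)*(-q) = -(-6)*q = 6*q)
V(121, 8)*8 - 471695 = (6*121)*8 - 471695 = 726*8 - 471695 = 5808 - 471695 = -465887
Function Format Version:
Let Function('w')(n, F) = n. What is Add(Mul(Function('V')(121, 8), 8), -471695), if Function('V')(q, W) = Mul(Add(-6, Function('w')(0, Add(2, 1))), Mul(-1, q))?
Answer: -465887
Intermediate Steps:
Function('V')(q, W) = Mul(6, q) (Function('V')(q, W) = Mul(Add(-6, 0), Mul(-1, q)) = Mul(-6, Mul(-1, q)) = Mul(6, q))
Add(Mul(Function('V')(121, 8), 8), -471695) = Add(Mul(Mul(6, 121), 8), -471695) = Add(Mul(726, 8), -471695) = Add(5808, -471695) = -465887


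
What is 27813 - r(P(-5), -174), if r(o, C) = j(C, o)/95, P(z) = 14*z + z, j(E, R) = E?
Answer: 2642409/95 ≈ 27815.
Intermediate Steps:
P(z) = 15*z
r(o, C) = C/95
27813 - r(P(-5), -174) = 27813 - (-174)/95 = 27813 - 1*(-174/95) = 27813 + 174/95 = 2642409/95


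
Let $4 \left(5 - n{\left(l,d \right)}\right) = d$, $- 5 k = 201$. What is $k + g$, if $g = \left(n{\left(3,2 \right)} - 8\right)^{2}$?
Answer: $- \frac{559}{20} \approx -27.95$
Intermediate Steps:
$k = - \frac{201}{5}$ ($k = \left(- \frac{1}{5}\right) 201 = - \frac{201}{5} \approx -40.2$)
$n{\left(l,d \right)} = 5 - \frac{d}{4}$
$g = \frac{49}{4}$ ($g = \left(\left(5 - \frac{1}{2}\right) - 8\right)^{2} = \left(\frac{9}{2} - 8\right)^{2} = \left(- \frac{7}{2}\right)^{2} = \frac{49}{4} \approx 12.25$)
$k + g = - \frac{201}{5} + \frac{49}{4} = - \frac{559}{20}$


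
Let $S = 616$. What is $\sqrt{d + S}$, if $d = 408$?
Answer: $32$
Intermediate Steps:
$\sqrt{d + S} = \sqrt{408 + 616} = \sqrt{1024} = 32$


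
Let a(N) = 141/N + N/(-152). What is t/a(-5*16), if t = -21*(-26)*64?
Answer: -53114880/1879 ≈ -28268.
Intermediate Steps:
t = 34944 (t = 546*64 = 34944)
a(N) = 141/N - N/152 (a(N) = 141/N + N*(-1/152) = 141/N - N/152)
t/a(-5*16) = 34944/(141/((-5*16)) - (-5)*16/152) = 34944/(141/(-80) - 1/152*(-80)) = 34944/(141*(-1/80) + 10/19) = 34944/(-141/80 + 10/19) = 34944/(-1879/1520) = 34944*(-1520/1879) = -53114880/1879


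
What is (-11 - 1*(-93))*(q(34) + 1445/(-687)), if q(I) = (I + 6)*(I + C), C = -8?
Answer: 58468870/687 ≈ 85108.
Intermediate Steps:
q(I) = (-8 + I)*(6 + I) (q(I) = (I + 6)*(I - 8) = (6 + I)*(-8 + I) = (-8 + I)*(6 + I))
(-11 - 1*(-93))*(q(34) + 1445/(-687)) = (-11 - 1*(-93))*((-48 + 34**2 - 2*34) + 1445/(-687)) = (-11 + 93)*((-48 + 1156 - 68) + 1445*(-1/687)) = 82*(1040 - 1445/687) = 82*(713035/687) = 58468870/687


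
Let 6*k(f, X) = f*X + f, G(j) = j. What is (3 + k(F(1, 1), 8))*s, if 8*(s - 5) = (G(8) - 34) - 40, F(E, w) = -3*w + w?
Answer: 0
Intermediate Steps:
F(E, w) = -2*w
k(f, X) = f/6 + X*f/6 (k(f, X) = (f*X + f)/6 = (X*f + f)/6 = (f + X*f)/6 = f/6 + X*f/6)
s = -13/4 (s = 5 + ((8 - 34) - 40)/8 = 5 + (-26 - 40)/8 = 5 + (1/8)*(-66) = 5 - 33/4 = -13/4 ≈ -3.2500)
(3 + k(F(1, 1), 8))*s = (3 + (-2*1)*(1 + 8)/6)*(-13/4) = (3 + (1/6)*(-2)*9)*(-13/4) = (3 - 3)*(-13/4) = 0*(-13/4) = 0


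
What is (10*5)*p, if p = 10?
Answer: 500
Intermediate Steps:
(10*5)*p = (10*5)*10 = 50*10 = 500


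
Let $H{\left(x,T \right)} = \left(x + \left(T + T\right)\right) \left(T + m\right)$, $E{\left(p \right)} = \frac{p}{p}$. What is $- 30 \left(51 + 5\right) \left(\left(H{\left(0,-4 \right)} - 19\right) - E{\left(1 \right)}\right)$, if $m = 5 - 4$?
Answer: $-6720$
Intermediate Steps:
$E{\left(p \right)} = 1$
$m = 1$
$H{\left(x,T \right)} = \left(1 + T\right) \left(x + 2 T\right)$ ($H{\left(x,T \right)} = \left(x + \left(T + T\right)\right) \left(T + 1\right) = \left(x + 2 T\right) \left(1 + T\right) = \left(1 + T\right) \left(x + 2 T\right)$)
$- 30 \left(51 + 5\right) \left(\left(H{\left(0,-4 \right)} - 19\right) - E{\left(1 \right)}\right) = - 30 \left(51 + 5\right) \left(\left(\left(0 + 2 \left(-4\right) + 2 \left(-4\right)^{2} - 0\right) - 19\right) - 1\right) = \left(-30\right) 56 \left(\left(\left(0 - 8 + 2 \cdot 16 + 0\right) - 19\right) - 1\right) = - 1680 \left(\left(\left(0 - 8 + 32 + 0\right) - 19\right) - 1\right) = - 1680 \left(\left(24 - 19\right) - 1\right) = - 1680 \left(5 - 1\right) = \left(-1680\right) 4 = -6720$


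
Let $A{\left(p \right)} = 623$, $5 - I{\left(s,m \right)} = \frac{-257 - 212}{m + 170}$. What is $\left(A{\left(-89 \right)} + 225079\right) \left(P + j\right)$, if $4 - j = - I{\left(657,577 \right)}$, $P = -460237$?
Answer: $- \frac{8621561783066}{83} \approx -1.0387 \cdot 10^{11}$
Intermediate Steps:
$I{\left(s,m \right)} = 5 + \frac{469}{170 + m}$ ($I{\left(s,m \right)} = 5 - \frac{-257 - 212}{m + 170} = 5 - - \frac{469}{170 + m} = 5 + \frac{469}{170 + m}$)
$j = \frac{7192}{747}$ ($j = 4 - - \frac{1319 + 5 \cdot 577}{170 + 577} = 4 - - \frac{1319 + 2885}{747} = 4 - - \frac{4204}{747} = 4 + \frac{4204}{747} = \frac{7192}{747} \approx 9.6278$)
$\left(A{\left(-89 \right)} + 225079\right) \left(P + j\right) = \left(623 + 225079\right) \left(-460237 + \frac{7192}{747}\right) = 225702 \left(- \frac{343789847}{747}\right) = - \frac{8621561783066}{83}$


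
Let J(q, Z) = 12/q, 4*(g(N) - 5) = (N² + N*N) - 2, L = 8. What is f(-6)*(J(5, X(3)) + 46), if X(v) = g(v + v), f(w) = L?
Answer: 1936/5 ≈ 387.20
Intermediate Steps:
g(N) = 9/2 + N²/2 (g(N) = 5 + ((N² + N*N) - 2)/4 = 5 + ((N² + N²) - 2)/4 = 5 + (2*N² - 2)/4 = 5 + (-2 + 2*N²)/4 = 5 + (-½ + N²/2) = 9/2 + N²/2)
f(w) = 8
X(v) = 9/2 + 2*v² (X(v) = 9/2 + (v + v)²/2 = 9/2 + (2*v)²/2 = 9/2 + (4*v²)/2 = 9/2 + 2*v²)
f(-6)*(J(5, X(3)) + 46) = 8*(12/5 + 46) = 8*(242/5) = 1936/5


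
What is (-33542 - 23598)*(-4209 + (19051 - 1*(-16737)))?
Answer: -1804424060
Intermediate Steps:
(-33542 - 23598)*(-4209 + (19051 - 1*(-16737))) = -57140*(-4209 + (19051 + 16737)) = -57140*(-4209 + 35788) = -57140*31579 = -1804424060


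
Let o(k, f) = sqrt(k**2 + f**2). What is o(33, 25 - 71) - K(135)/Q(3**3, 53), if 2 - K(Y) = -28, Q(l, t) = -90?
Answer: 1/3 + sqrt(3205) ≈ 56.946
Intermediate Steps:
K(Y) = 30 (K(Y) = 2 - 1*(-28) = 2 + 28 = 30)
o(k, f) = sqrt(f**2 + k**2)
o(33, 25 - 71) - K(135)/Q(3**3, 53) = sqrt((25 - 71)**2 + 33**2) - 30/(-90) = sqrt((-46)**2 + 1089) - 30*(-1)/90 = sqrt(2116 + 1089) - 1*(-1/3) = sqrt(3205) + 1/3 = 1/3 + sqrt(3205)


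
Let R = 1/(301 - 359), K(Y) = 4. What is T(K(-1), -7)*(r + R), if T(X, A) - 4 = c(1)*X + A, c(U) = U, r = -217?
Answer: -12587/58 ≈ -217.02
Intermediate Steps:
R = -1/58 (R = 1/(-58) = -1/58 ≈ -0.017241)
T(X, A) = 4 + A + X (T(X, A) = 4 + (1*X + A) = 4 + (X + A) = 4 + (A + X) = 4 + A + X)
T(K(-1), -7)*(r + R) = (4 - 7 + 4)*(-217 - 1/58) = 1*(-12587/58) = -12587/58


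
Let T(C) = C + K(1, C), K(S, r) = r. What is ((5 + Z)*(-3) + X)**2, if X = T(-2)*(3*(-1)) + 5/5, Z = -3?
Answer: 49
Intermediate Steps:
T(C) = 2*C (T(C) = C + C = 2*C)
X = 13 (X = (2*(-2))*(3*(-1)) + 5/5 = -4*(-3) + 5*(1/5) = 12 + 1 = 13)
((5 + Z)*(-3) + X)**2 = ((5 - 3)*(-3) + 13)**2 = (2*(-3) + 13)**2 = (-6 + 13)**2 = 7**2 = 49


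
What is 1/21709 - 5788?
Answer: -125651691/21709 ≈ -5788.0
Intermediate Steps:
1/21709 - 5788 = -125651691/21709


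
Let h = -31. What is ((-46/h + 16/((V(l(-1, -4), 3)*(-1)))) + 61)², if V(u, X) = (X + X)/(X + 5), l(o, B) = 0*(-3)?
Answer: 14645929/8649 ≈ 1693.4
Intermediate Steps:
l(o, B) = 0
V(u, X) = 2*X/(5 + X) (V(u, X) = (2*X)/(5 + X) = 2*X/(5 + X))
((-46/h + 16/((V(l(-1, -4), 3)*(-1)))) + 61)² = ((-46/(-31) + 16/(((2*3/(5 + 3))*(-1)))) + 61)² = ((-46*(-1/31) + 16/(((2*3/8)*(-1)))) + 61)² = ((46/31 + 16/(((2*3*(⅛))*(-1)))) + 61)² = ((46/31 + 16/(((¾)*(-1)))) + 61)² = ((46/31 + 16/(-¾)) + 61)² = ((46/31 + 16*(-4/3)) + 61)² = ((46/31 - 64/3) + 61)² = (-1846/93 + 61)² = (3827/93)² = 14645929/8649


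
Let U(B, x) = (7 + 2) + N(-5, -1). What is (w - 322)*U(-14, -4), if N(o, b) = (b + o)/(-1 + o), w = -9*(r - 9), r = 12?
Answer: -3490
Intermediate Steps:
w = -27 (w = -9*(12 - 9) = -9*3 = -27)
N(o, b) = (b + o)/(-1 + o)
U(B, x) = 10 (U(B, x) = (7 + 2) + (-1 - 5)/(-1 - 5) = 9 - 6/(-6) = 9 - ⅙*(-6) = 9 + 1 = 10)
(w - 322)*U(-14, -4) = (-27 - 322)*10 = -349*10 = -3490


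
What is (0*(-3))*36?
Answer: 0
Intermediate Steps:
(0*(-3))*36 = 0*36 = 0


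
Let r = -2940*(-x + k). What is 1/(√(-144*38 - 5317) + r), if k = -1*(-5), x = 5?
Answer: -I*√10789/10789 ≈ -0.0096274*I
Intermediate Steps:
k = 5
r = 0 (r = -2940*(-1*5 + 5) = -2940*(-5 + 5) = -2940*0 = 0)
1/(√(-144*38 - 5317) + r) = 1/(√(-144*38 - 5317) + 0) = 1/(√(-5472 - 5317) + 0) = 1/(√(-10789) + 0) = 1/(I*√10789 + 0) = 1/(I*√10789) = -I*√10789/10789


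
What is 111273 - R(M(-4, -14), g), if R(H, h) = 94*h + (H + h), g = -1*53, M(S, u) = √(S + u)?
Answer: 116308 - 3*I*√2 ≈ 1.1631e+5 - 4.2426*I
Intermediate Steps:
g = -53
R(H, h) = H + 95*h
111273 - R(M(-4, -14), g) = 111273 - (√(-4 - 14) + 95*(-53)) = 111273 - (√(-18) - 5035) = 111273 - (3*I*√2 - 5035) = 111273 - (-5035 + 3*I*√2) = 111273 + (5035 - 3*I*√2) = 116308 - 3*I*√2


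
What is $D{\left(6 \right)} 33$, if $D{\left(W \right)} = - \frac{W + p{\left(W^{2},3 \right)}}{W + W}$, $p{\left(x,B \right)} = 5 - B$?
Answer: $-22$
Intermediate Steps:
$D{\left(W \right)} = - \frac{2 + W}{2 W}$ ($D{\left(W \right)} = - \frac{W + \left(5 - 3\right)}{W + W} = - \frac{W + \left(5 - 3\right)}{2 W} = - \left(W + 2\right) \frac{1}{2 W} = - \left(2 + W\right) \frac{1}{2 W} = - \frac{2 + W}{2 W}$)
$D{\left(6 \right)} 33 = \frac{-2 - 6}{2 \cdot 6} \cdot 33 = \frac{1}{2} \cdot \frac{1}{6} \left(-2 - 6\right) 33 = \frac{1}{2} \cdot \frac{1}{6} \left(-8\right) 33 = \left(- \frac{2}{3}\right) 33 = -22$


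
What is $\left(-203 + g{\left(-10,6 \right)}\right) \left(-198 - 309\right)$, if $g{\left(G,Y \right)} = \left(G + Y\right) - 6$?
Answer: $107991$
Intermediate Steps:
$g{\left(G,Y \right)} = -6 + G + Y$
$\left(-203 + g{\left(-10,6 \right)}\right) \left(-198 - 309\right) = \left(-203 - 10\right) \left(-198 - 309\right) = \left(-203 - 10\right) \left(-507\right) = \left(-213\right) \left(-507\right) = 107991$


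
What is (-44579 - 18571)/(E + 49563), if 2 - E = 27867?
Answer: -31575/10849 ≈ -2.9104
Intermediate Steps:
E = -27865 (E = 2 - 1*27867 = 2 - 27867 = -27865)
(-44579 - 18571)/(E + 49563) = (-44579 - 18571)/(-27865 + 49563) = -63150/21698 = -63150*1/21698 = -31575/10849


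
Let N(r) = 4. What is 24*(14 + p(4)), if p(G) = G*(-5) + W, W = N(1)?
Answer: -48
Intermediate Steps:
W = 4
p(G) = 4 - 5*G (p(G) = G*(-5) + 4 = -5*G + 4 = 4 - 5*G)
24*(14 + p(4)) = 24*(14 + (4 - 5*4)) = 24*(14 + (4 - 20)) = 24*(14 - 16) = 24*(-2) = -48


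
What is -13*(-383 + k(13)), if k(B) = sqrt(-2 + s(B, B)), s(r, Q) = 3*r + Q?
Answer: 4979 - 65*sqrt(2) ≈ 4887.1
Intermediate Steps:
s(r, Q) = Q + 3*r
k(B) = sqrt(-2 + 4*B) (k(B) = sqrt(-2 + (B + 3*B)) = sqrt(-2 + 4*B))
-13*(-383 + k(13)) = -13*(-383 + sqrt(-2 + 4*13)) = -13*(-383 + sqrt(-2 + 52)) = -13*(-383 + sqrt(50)) = -13*(-383 + 5*sqrt(2)) = 4979 - 65*sqrt(2)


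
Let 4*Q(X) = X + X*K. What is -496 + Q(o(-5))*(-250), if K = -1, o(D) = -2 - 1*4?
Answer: -496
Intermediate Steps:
o(D) = -6 (o(D) = -2 - 4 = -6)
Q(X) = 0 (Q(X) = (X + X*(-1))/4 = (X - X)/4 = (1/4)*0 = 0)
-496 + Q(o(-5))*(-250) = -496 + 0*(-250) = -496 + 0 = -496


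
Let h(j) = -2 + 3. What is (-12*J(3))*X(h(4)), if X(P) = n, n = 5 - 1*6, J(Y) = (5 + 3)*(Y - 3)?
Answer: 0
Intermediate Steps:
J(Y) = -24 + 8*Y (J(Y) = 8*(-3 + Y) = -24 + 8*Y)
h(j) = 1
n = -1 (n = 5 - 6 = -1)
X(P) = -1
(-12*J(3))*X(h(4)) = -12*(-24 + 8*3)*(-1) = -12*(-24 + 24)*(-1) = -12*0*(-1) = 0*(-1) = 0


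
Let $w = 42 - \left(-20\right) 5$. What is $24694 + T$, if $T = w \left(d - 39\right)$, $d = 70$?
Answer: $29096$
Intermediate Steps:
$w = 142$ ($w = 42 - -100 = 42 + 100 = 142$)
$T = 4402$ ($T = 142 \left(70 - 39\right) = 142 \cdot 31 = 4402$)
$24694 + T = 24694 + 4402 = 29096$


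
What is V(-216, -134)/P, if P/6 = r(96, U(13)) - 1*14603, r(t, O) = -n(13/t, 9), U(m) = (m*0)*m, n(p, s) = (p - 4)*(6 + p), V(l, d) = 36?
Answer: -55296/134362729 ≈ -0.00041154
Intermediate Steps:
n(p, s) = (-4 + p)*(6 + p)
U(m) = 0 (U(m) = 0*m = 0)
r(t, O) = 24 - 169/t**2 - 26/t (r(t, O) = -(-24 + (13/t)**2 + 2*(13/t)) = -(-24 + 169/t**2 + 26/t) = -(-24 + 26/t + 169/t**2) = 24 - 169/t**2 - 26/t)
P = -134362729/1536 (P = 6*((24 - 169/96**2 - 26/96) - 1*14603) = 6*((24 - 169*1/9216 - 26*1/96) - 14603) = 6*((24 - 169/9216 - 13/48) - 14603) = 6*(218519/9216 - 14603) = 6*(-134362729/9216) = -134362729/1536 ≈ -87476.)
V(-216, -134)/P = 36/(-134362729/1536) = 36*(-1536/134362729) = -55296/134362729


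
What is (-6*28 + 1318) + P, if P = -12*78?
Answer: 214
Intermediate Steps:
P = -936
(-6*28 + 1318) + P = (-6*28 + 1318) - 936 = (-168 + 1318) - 936 = 1150 - 936 = 214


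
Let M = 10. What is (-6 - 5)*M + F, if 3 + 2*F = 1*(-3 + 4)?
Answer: -111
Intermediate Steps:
F = -1 (F = -3/2 + (1*(-3 + 4))/2 = -3/2 + (1*1)/2 = -3/2 + (1/2)*1 = -3/2 + 1/2 = -1)
(-6 - 5)*M + F = (-6 - 5)*10 - 1 = -11*10 - 1 = -110 - 1 = -111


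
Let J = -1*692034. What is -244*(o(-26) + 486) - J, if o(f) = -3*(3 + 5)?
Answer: 579306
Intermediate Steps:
o(f) = -24 (o(f) = -3*8 = -24)
J = -692034
-244*(o(-26) + 486) - J = -244*(-24 + 486) - 1*(-692034) = -244*462 + 692034 = -112728 + 692034 = 579306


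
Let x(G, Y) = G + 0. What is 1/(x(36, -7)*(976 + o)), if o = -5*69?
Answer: 1/22716 ≈ 4.4022e-5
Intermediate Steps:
x(G, Y) = G
o = -345
1/(x(36, -7)*(976 + o)) = 1/(36*(976 - 345)) = 1/(36*631) = 1/22716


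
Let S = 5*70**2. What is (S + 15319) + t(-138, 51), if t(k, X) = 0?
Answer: 39819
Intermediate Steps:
S = 24500 (S = 5*4900 = 24500)
(S + 15319) + t(-138, 51) = (24500 + 15319) + 0 = 39819 + 0 = 39819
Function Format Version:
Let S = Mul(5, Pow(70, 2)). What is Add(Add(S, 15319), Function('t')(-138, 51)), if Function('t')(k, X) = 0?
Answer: 39819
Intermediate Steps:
S = 24500 (S = Mul(5, 4900) = 24500)
Add(Add(S, 15319), Function('t')(-138, 51)) = Add(Add(24500, 15319), 0) = Add(39819, 0) = 39819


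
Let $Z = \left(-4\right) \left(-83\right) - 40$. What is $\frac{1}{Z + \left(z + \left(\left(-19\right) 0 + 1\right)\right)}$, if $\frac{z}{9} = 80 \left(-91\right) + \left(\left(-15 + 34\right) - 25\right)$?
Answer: $- \frac{1}{65281} \approx -1.5318 \cdot 10^{-5}$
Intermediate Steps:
$z = -65574$ ($z = 9 \left(80 \left(-91\right) + \left(\left(-15 + 34\right) - 25\right)\right) = 9 \left(-7280 + \left(19 - 25\right)\right) = 9 \left(-7280 - 6\right) = 9 \left(-7286\right) = -65574$)
$Z = 292$ ($Z = 332 - 40 = 292$)
$\frac{1}{Z + \left(z + \left(\left(-19\right) 0 + 1\right)\right)} = \frac{1}{292 + \left(-65574 + \left(\left(-19\right) 0 + 1\right)\right)} = \frac{1}{292 + \left(-65574 + \left(0 + 1\right)\right)} = \frac{1}{292 + \left(-65574 + 1\right)} = \frac{1}{292 - 65573} = \frac{1}{-65281} = - \frac{1}{65281}$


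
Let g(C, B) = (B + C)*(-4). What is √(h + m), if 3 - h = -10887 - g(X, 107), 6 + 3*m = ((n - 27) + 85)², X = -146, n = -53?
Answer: √99471/3 ≈ 105.13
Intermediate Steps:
g(C, B) = -4*B - 4*C
m = 19/3 (m = -2 + ((-53 - 27) + 85)²/3 = -2 + (-80 + 85)²/3 = -2 + (⅓)*5² = -2 + (⅓)*25 = -2 + 25/3 = 19/3 ≈ 6.3333)
h = 11046 (h = 3 - (-10887 - (-4*107 - 4*(-146))) = 3 - (-10887 - (-428 + 584)) = 3 - (-10887 - 1*156) = 3 - (-10887 - 156) = 3 - 1*(-11043) = 3 + 11043 = 11046)
√(h + m) = √(11046 + 19/3) = √(33157/3) = √99471/3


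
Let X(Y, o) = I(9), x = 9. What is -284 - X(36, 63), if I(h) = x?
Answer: -293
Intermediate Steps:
I(h) = 9
X(Y, o) = 9
-284 - X(36, 63) = -284 - 1*9 = -284 - 9 = -293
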